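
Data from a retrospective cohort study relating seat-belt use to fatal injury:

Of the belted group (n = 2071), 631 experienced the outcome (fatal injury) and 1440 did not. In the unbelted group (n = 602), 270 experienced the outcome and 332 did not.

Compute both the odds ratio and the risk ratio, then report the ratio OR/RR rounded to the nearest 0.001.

From the description: a = 631, b = 1440, c = 270, d = 332.
OR = (631·332)/(1440·270) = 209492/388800 = 0.53882
Risk in exposed = 631/2071 = 0.30468; risk in unexposed = 270/602 = 0.44850; RR = 0.67933
OR/RR = 0.53882 / 0.67933 = 0.79316
The outcome is not rare, so the OR lies further from 1 than the RR.

0.793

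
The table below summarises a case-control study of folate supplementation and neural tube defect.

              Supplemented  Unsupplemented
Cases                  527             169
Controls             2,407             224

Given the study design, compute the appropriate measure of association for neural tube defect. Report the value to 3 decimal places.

Reading the table with exposure as columns: a = 527 (Supplemented, case), b = 2407 (Supplemented, non-case), c = 169 (Unsupplemented, case), d = 224.
This is a case-control study: participants were sampled on outcome status, so risks in the source population cannot be estimated directly — relative risk is not valid here. The odds ratio is the appropriate measure.
OR = (a·d)/(b·c) = (527 × 224) / (2407 × 169) = 118048 / 406783 = 0.29020

0.290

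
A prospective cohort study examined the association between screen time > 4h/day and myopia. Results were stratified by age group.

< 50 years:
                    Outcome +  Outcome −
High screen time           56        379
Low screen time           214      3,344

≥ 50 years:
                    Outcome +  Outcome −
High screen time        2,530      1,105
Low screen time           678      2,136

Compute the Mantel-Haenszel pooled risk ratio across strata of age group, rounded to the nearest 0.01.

RR_MH = Σ(aᵢ·n₀ᵢ/nᵢ) / Σ(cᵢ·n₁ᵢ/nᵢ), with n₁ᵢ = aᵢ+bᵢ (exposed), n₀ᵢ = cᵢ+dᵢ (unexposed), nᵢ = n₁ᵢ+n₀ᵢ.
Stratum 1 (< 50 years): n₁ = 435, n₀ = 3558, n = 3993; a·n₀/n = 56·3558/3993 = 49.8993; c·n₁/n = 214·435/3993 = 23.3133
Stratum 2 (≥ 50 years): n₁ = 3635, n₀ = 2814, n = 6449; a·n₀/n = 2530·2814/6449 = 1103.9572; c·n₁/n = 678·3635/6449 = 382.1569
RR_MH = (49.8993 + 1103.9572) / (23.3133 + 382.1569) = 1153.8565 / 405.4702 = 2.84572

2.85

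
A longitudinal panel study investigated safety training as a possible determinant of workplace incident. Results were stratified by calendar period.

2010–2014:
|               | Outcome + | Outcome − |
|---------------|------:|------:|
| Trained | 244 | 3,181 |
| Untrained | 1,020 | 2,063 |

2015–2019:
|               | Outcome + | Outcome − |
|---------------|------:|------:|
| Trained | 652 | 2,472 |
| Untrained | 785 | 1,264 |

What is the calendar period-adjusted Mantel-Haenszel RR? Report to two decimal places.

RR_MH = Σ(aᵢ·n₀ᵢ/nᵢ) / Σ(cᵢ·n₁ᵢ/nᵢ), with n₁ᵢ = aᵢ+bᵢ (exposed), n₀ᵢ = cᵢ+dᵢ (unexposed), nᵢ = n₁ᵢ+n₀ᵢ.
Stratum 1 (2010–2014): n₁ = 3425, n₀ = 3083, n = 6508; a·n₀/n = 244·3083/6508 = 115.5888; c·n₁/n = 1020·3425/6508 = 536.8009
Stratum 2 (2015–2019): n₁ = 3124, n₀ = 2049, n = 5173; a·n₀/n = 652·2049/5173 = 258.2540; c·n₁/n = 785·3124/5173 = 474.0653
RR_MH = (115.5888 + 258.2540) / (536.8009 + 474.0653) = 373.8428 / 1010.8662 = 0.36982

0.37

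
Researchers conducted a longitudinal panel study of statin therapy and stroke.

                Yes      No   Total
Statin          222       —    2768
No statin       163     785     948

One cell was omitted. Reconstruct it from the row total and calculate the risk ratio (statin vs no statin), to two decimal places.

The missing cell is in the exposed row: 2768 − 222 = 2546.
So a = 222, b = 2546, c = 163, d = 785.
RR = [a/(a+b)] / [c/(c+d)] = (222/2768) / (163/948) = 0.08020/0.17194 = 0.46645

0.47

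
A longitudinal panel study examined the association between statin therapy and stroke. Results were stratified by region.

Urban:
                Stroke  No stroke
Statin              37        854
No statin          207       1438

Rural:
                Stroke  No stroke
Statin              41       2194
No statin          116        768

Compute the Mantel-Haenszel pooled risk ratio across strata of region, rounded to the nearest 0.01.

RR_MH = Σ(aᵢ·n₀ᵢ/nᵢ) / Σ(cᵢ·n₁ᵢ/nᵢ), with n₁ᵢ = aᵢ+bᵢ (exposed), n₀ᵢ = cᵢ+dᵢ (unexposed), nᵢ = n₁ᵢ+n₀ᵢ.
Stratum 1 (Urban): n₁ = 891, n₀ = 1645, n = 2536; a·n₀/n = 37·1645/2536 = 24.0004; c·n₁/n = 207·891/2536 = 72.7275
Stratum 2 (Rural): n₁ = 2235, n₀ = 884, n = 3119; a·n₀/n = 41·884/3119 = 11.6204; c·n₁/n = 116·2235/3119 = 83.1228
RR_MH = (24.0004 + 11.6204) / (72.7275 + 83.1228) = 35.6208 / 155.8503 = 0.22856

0.23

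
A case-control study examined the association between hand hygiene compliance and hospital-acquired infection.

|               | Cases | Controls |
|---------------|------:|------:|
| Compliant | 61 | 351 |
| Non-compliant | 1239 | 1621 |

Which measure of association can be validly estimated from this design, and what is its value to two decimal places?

0.23

Cells: a = 61, b = 351, c = 1239, d = 1621.
This is a case-control study: participants were sampled on outcome status, so risks in the source population cannot be estimated directly — relative risk is not valid here. The odds ratio is the appropriate measure.
OR = (a·d)/(b·c) = (61 × 1621) / (351 × 1239) = 98881 / 434889 = 0.22737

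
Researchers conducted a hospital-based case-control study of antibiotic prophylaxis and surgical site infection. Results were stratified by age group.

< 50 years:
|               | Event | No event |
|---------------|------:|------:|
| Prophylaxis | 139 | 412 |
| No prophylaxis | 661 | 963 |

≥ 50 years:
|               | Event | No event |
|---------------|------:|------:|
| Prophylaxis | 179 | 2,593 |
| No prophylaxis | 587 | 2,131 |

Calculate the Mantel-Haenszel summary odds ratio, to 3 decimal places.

OR_MH = Σ(aᵢdᵢ/nᵢ) / Σ(bᵢcᵢ/nᵢ), where nᵢ is the stratum total.
Stratum 1 (< 50 years): n = 2175; a·d/n = 139·963/2175 = 61.5434; b·c/n = 412·661/2175 = 125.2101
Stratum 2 (≥ 50 years): n = 5490; a·d/n = 179·2131/5490 = 69.4807; b·c/n = 2593·587/5490 = 277.2479
OR_MH = (61.5434 + 69.4807) / (125.2101 + 277.2479) = 131.0241 / 402.4580 = 0.32556

0.326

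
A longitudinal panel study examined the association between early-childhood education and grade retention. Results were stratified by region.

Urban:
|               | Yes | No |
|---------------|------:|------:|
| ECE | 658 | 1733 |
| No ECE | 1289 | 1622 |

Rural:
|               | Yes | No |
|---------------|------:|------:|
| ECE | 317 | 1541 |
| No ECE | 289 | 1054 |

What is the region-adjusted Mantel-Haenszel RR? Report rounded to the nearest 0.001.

RR_MH = Σ(aᵢ·n₀ᵢ/nᵢ) / Σ(cᵢ·n₁ᵢ/nᵢ), with n₁ᵢ = aᵢ+bᵢ (exposed), n₀ᵢ = cᵢ+dᵢ (unexposed), nᵢ = n₁ᵢ+n₀ᵢ.
Stratum 1 (Urban): n₁ = 2391, n₀ = 2911, n = 5302; a·n₀/n = 658·2911/5302 = 361.2671; c·n₁/n = 1289·2391/5302 = 581.2899
Stratum 2 (Rural): n₁ = 1858, n₀ = 1343, n = 3201; a·n₀/n = 317·1343/3201 = 132.9994; c·n₁/n = 289·1858/3201 = 167.7482
RR_MH = (361.2671 + 132.9994) / (581.2899 + 167.7482) = 494.2664 / 749.0381 = 0.65987

0.660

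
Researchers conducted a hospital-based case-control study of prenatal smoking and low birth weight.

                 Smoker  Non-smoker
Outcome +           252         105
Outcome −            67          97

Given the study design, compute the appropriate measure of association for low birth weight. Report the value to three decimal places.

3.475

Reading the table with exposure as columns: a = 252 (Smoker, case), b = 67 (Smoker, non-case), c = 105 (Non-smoker, case), d = 97.
This is a hospital-based case-control study: participants were sampled on outcome status, so risks in the source population cannot be estimated directly — relative risk is not valid here. The odds ratio is the appropriate measure.
OR = (a·d)/(b·c) = (252 × 97) / (67 × 105) = 24444 / 7035 = 3.47463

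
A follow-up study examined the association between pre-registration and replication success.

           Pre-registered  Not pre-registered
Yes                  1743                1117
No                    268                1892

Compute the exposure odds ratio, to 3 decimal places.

Reading the table with exposure as columns: a = 1743 (Pre-registered, case), b = 268 (Pre-registered, non-case), c = 1117 (Not pre-registered, case), d = 1892.
OR = (a·d)/(b·c) = (1743 × 1892) / (268 × 1117) = 3297756 / 299356 = 11.01617
The odds of replication success are about 11.02 times as high in the pre-registered group.

11.016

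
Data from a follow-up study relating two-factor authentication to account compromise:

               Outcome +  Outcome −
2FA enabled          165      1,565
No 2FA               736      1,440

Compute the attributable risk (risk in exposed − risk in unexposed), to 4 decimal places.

Cells: a = 165, b = 1565, c = 736, d = 1440.
Risk in exposed = 165/1730 = 0.095376; risk in unexposed = 736/2176 = 0.338235.
Risk difference = 0.095376 − 0.338235 = -0.242860

-0.2429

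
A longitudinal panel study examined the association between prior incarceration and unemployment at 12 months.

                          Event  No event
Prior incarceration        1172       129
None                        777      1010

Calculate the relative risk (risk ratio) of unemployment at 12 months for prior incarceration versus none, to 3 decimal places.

2.072

Cells: a = 1172, b = 129, c = 777, d = 1010.
Risk in exposed = 1172/1301 = 0.90085; risk in unexposed = 777/1787 = 0.43481.
RR = 0.90085 / 0.43481 = 2.07183
The risk among the exposed is 2.07 times that among the unexposed.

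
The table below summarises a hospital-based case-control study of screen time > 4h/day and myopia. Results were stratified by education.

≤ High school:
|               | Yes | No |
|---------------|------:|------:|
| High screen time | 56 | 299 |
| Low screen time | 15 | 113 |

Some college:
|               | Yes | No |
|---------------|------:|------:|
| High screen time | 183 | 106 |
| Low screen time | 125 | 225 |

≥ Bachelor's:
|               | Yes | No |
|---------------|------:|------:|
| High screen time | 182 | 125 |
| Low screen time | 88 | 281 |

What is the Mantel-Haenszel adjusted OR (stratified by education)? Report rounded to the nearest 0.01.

OR_MH = Σ(aᵢdᵢ/nᵢ) / Σ(bᵢcᵢ/nᵢ), where nᵢ is the stratum total.
Stratum 1 (≤ High school): n = 483; a·d/n = 56·113/483 = 13.1014; b·c/n = 299·15/483 = 9.2857
Stratum 2 (Some college): n = 639; a·d/n = 183·225/639 = 64.4366; b·c/n = 106·125/639 = 20.7355
Stratum 3 (≥ Bachelor's): n = 676; a·d/n = 182·281/676 = 75.6538; b·c/n = 125·88/676 = 16.2722
OR_MH = (13.1014 + 64.4366 + 75.6538) / (9.2857 + 20.7355 + 16.2722) = 153.1919 / 46.2934 = 3.30915

3.31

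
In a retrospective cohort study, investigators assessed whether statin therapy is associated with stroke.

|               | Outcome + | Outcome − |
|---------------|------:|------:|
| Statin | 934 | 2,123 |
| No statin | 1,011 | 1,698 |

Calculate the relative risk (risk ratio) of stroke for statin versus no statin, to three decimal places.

Cells: a = 934, b = 2123, c = 1011, d = 1698.
Risk in exposed = 934/3057 = 0.30553; risk in unexposed = 1011/2709 = 0.37320.
RR = 0.30553 / 0.37320 = 0.81867
The risk is 18% lower among the exposed than among the unexposed.

0.819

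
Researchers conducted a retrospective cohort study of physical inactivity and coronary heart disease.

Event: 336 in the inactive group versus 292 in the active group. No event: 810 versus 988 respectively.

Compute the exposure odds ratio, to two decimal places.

1.40

From the description: a = 336, b = 810, c = 292, d = 988.
OR = (a·d)/(b·c) = (336 × 988) / (810 × 292) = 331968 / 236520 = 1.40355
The odds of coronary heart disease are about 1.40 times as high in the inactive group.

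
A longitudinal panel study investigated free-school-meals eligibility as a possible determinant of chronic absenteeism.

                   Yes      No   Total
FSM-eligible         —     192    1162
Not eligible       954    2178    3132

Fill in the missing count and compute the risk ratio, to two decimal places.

The missing cell is in the exposed row: 1162 − 192 = 970.
So a = 970, b = 192, c = 954, d = 2178.
RR = [a/(a+b)] / [c/(c+d)] = (970/1162) / (954/3132) = 0.83477/0.30460 = 2.74056

2.74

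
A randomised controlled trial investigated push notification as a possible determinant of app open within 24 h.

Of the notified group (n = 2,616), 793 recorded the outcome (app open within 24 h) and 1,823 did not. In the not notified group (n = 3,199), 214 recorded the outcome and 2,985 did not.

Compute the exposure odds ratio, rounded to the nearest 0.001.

6.068

From the description: a = 793, b = 1823, c = 214, d = 2985.
OR = (a·d)/(b·c) = (793 × 2985) / (1823 × 214) = 2367105 / 390122 = 6.06760
The odds of app open within 24 h are about 6.07 times as high in the notified group.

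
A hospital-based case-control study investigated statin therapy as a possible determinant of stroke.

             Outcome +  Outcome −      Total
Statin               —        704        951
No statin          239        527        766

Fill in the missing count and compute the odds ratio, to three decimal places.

0.774

The missing cell is in the exposed row: 951 − 704 = 247.
So a = 247, b = 704, c = 239, d = 527.
OR = (a·d)/(b·c) = (247 × 527) / (704 × 239) = 130169 / 168256 = 0.77364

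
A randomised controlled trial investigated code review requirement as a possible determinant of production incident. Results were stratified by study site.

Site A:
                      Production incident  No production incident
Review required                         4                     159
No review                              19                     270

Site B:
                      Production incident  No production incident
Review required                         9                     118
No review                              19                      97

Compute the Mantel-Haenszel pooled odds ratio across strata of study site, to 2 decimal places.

OR_MH = Σ(aᵢdᵢ/nᵢ) / Σ(bᵢcᵢ/nᵢ), where nᵢ is the stratum total.
Stratum 1 (Site A): n = 452; a·d/n = 4·270/452 = 2.3894; b·c/n = 159·19/452 = 6.6836
Stratum 2 (Site B): n = 243; a·d/n = 9·97/243 = 3.5926; b·c/n = 118·19/243 = 9.2263
OR_MH = (2.3894 + 3.5926) / (6.6836 + 9.2263) = 5.9820 / 15.9100 = 0.37599

0.38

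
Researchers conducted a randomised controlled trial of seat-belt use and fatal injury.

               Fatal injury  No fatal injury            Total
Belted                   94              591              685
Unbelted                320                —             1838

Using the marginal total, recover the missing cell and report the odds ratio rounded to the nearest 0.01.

The missing cell is in the unexposed row: 1838 − 320 = 1518.
So a = 94, b = 591, c = 320, d = 1518.
OR = (a·d)/(b·c) = (94 × 1518) / (591 × 320) = 142692 / 189120 = 0.75451

0.75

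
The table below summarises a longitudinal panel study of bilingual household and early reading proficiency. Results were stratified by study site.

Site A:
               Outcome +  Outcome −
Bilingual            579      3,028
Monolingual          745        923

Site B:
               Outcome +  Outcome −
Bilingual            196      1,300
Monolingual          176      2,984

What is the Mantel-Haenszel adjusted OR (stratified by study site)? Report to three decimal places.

0.476

OR_MH = Σ(aᵢdᵢ/nᵢ) / Σ(bᵢcᵢ/nᵢ), where nᵢ is the stratum total.
Stratum 1 (Site A): n = 5275; a·d/n = 579·923/5275 = 101.3113; b·c/n = 3028·745/5275 = 427.6512
Stratum 2 (Site B): n = 4656; a·d/n = 196·2984/4656 = 125.6151; b·c/n = 1300·176/4656 = 49.1409
OR_MH = (101.3113 + 125.6151) / (427.6512 + 49.1409) = 226.9264 / 476.7921 = 0.47594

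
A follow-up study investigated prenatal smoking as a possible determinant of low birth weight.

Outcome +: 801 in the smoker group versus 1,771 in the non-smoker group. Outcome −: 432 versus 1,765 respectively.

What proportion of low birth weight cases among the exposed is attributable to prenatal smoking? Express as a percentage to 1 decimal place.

22.9

From the description: a = 801, b = 432, c = 1771, d = 1765.
Risk in exposed = 801/1233 = 0.64964; risk in unexposed = 1771/3536 = 0.50085.
RR = 0.64964/0.50085 = 1.29707
AR% = (RR − 1)/RR × 100 = (1.29707 − 1)/1.29707 × 100 = 22.9031%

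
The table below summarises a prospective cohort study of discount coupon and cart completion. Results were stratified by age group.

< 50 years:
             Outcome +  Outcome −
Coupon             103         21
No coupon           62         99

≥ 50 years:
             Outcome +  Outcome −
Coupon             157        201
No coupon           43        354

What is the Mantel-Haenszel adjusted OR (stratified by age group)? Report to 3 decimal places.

OR_MH = Σ(aᵢdᵢ/nᵢ) / Σ(bᵢcᵢ/nᵢ), where nᵢ is the stratum total.
Stratum 1 (< 50 years): n = 285; a·d/n = 103·99/285 = 35.7789; b·c/n = 21·62/285 = 4.5684
Stratum 2 (≥ 50 years): n = 755; a·d/n = 157·354/755 = 73.6132; b·c/n = 201·43/755 = 11.4477
OR_MH = (35.7789 + 73.6132) / (4.5684 + 11.4477) = 109.3922 / 16.0161 = 6.83014

6.830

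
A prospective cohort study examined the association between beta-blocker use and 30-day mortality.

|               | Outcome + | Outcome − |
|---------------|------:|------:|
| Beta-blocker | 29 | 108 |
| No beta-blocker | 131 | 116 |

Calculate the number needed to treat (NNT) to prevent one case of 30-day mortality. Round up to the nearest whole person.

4

Risk in treated group = 29/137 = 0.21168; risk in control = 131/247 = 0.53036.
Absolute risk reduction = 0.53036 − 0.21168 = 0.31869
NNT = 1 / ARR = 1 / 0.31869 = 3.138 → round up → 4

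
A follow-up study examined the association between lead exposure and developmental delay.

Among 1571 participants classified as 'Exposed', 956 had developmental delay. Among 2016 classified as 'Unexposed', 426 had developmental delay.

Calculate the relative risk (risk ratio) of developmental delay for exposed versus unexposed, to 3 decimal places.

2.880

From the description: a = 956, b = 615, c = 426, d = 1590.
Risk in exposed = 956/1571 = 0.60853; risk in unexposed = 426/2016 = 0.21131.
RR = 0.60853 / 0.21131 = 2.87980
The risk among the exposed is 2.88 times that among the unexposed.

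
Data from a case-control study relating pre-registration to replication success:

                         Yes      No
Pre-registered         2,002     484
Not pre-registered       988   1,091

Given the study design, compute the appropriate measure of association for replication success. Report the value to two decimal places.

Cells: a = 2002, b = 484, c = 988, d = 1091.
This is a case-control study: participants were sampled on outcome status, so risks in the source population cannot be estimated directly — relative risk is not valid here. The odds ratio is the appropriate measure.
OR = (a·d)/(b·c) = (2002 × 1091) / (484 × 988) = 2184182 / 478192 = 4.56758

4.57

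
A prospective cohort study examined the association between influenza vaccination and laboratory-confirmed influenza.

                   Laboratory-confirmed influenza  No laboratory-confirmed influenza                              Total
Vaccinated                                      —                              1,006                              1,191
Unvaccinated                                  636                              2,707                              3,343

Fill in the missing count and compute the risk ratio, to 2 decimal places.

0.82

The missing cell is in the exposed row: 1191 − 1006 = 185.
So a = 185, b = 1006, c = 636, d = 2707.
RR = [a/(a+b)] / [c/(c+d)] = (185/1191) / (636/3343) = 0.15533/0.19025 = 0.81647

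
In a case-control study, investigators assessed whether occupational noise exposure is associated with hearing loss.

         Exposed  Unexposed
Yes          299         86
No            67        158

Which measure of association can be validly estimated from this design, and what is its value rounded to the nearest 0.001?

8.199

Reading the table with exposure as columns: a = 299 (Exposed, case), b = 67 (Exposed, non-case), c = 86 (Unexposed, case), d = 158.
This is a case-control study: participants were sampled on outcome status, so risks in the source population cannot be estimated directly — relative risk is not valid here. The odds ratio is the appropriate measure.
OR = (a·d)/(b·c) = (299 × 158) / (67 × 86) = 47242 / 5762 = 8.19889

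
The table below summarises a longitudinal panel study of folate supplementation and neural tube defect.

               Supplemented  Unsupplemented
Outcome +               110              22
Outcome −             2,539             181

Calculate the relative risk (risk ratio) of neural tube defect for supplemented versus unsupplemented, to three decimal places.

Reading the table with exposure as columns: a = 110 (Supplemented, case), b = 2539 (Supplemented, non-case), c = 22 (Unsupplemented, case), d = 181.
Risk in exposed = 110/2649 = 0.04153; risk in unexposed = 22/203 = 0.10837.
RR = 0.04153 / 0.10837 = 0.38316
The risk is 62% lower among the exposed than among the unexposed.

0.383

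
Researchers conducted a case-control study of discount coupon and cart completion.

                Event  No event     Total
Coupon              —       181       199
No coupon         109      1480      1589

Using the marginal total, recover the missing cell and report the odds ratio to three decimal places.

1.350

The missing cell is in the exposed row: 199 − 181 = 18.
So a = 18, b = 181, c = 109, d = 1480.
OR = (a·d)/(b·c) = (18 × 1480) / (181 × 109) = 26640 / 19729 = 1.35030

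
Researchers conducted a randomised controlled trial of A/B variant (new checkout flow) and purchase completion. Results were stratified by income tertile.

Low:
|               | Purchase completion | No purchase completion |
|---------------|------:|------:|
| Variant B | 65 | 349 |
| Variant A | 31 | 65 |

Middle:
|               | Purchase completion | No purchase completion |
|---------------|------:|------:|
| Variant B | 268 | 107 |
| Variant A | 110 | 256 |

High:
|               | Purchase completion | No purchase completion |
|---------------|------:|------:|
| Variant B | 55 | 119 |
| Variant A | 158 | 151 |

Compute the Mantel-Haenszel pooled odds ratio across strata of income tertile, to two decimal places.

OR_MH = Σ(aᵢdᵢ/nᵢ) / Σ(bᵢcᵢ/nᵢ), where nᵢ is the stratum total.
Stratum 1 (Low): n = 510; a·d/n = 65·65/510 = 8.2843; b·c/n = 349·31/510 = 21.2137
Stratum 2 (Middle): n = 741; a·d/n = 268·256/741 = 92.5884; b·c/n = 107·110/741 = 15.8839
Stratum 3 (High): n = 483; a·d/n = 55·151/483 = 17.1946; b·c/n = 119·158/483 = 38.9275
OR_MH = (8.2843 + 92.5884 + 17.1946) / (21.2137 + 15.8839 + 38.9275) = 118.0673 / 76.0252 = 1.55300

1.55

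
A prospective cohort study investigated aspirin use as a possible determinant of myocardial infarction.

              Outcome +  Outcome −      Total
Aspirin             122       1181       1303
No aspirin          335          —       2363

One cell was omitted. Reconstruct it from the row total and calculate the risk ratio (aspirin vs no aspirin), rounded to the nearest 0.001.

0.660

The missing cell is in the unexposed row: 2363 − 335 = 2028.
So a = 122, b = 1181, c = 335, d = 2028.
RR = [a/(a+b)] / [c/(c+d)] = (122/1303) / (335/2363) = 0.09363/0.14177 = 0.66044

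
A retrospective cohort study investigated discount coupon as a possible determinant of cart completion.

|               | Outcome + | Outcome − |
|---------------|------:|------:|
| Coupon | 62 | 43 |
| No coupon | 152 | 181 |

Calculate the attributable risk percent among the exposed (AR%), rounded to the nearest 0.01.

22.70

Cells: a = 62, b = 43, c = 152, d = 181.
Risk in exposed = 62/105 = 0.59048; risk in unexposed = 152/333 = 0.45646.
RR = 0.59048/0.45646 = 1.29361
AR% = (RR − 1)/RR × 100 = (1.29361 − 1)/1.29361 × 100 = 22.6969%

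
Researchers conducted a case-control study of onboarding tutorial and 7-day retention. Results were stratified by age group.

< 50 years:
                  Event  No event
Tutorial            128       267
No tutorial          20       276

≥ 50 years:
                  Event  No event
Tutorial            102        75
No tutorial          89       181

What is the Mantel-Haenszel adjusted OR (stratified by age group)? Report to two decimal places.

OR_MH = Σ(aᵢdᵢ/nᵢ) / Σ(bᵢcᵢ/nᵢ), where nᵢ is the stratum total.
Stratum 1 (< 50 years): n = 691; a·d/n = 128·276/691 = 51.1259; b·c/n = 267·20/691 = 7.7279
Stratum 2 (≥ 50 years): n = 447; a·d/n = 102·181/447 = 41.3020; b·c/n = 75·89/447 = 14.9329
OR_MH = (51.1259 + 41.3020) / (7.7279 + 14.9329) = 92.4279 / 22.6608 = 4.07875

4.08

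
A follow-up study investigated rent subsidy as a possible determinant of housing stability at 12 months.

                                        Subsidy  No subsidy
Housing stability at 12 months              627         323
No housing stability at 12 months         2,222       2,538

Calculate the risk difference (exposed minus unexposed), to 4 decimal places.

Reading the table with exposure as columns: a = 627 (Subsidy, case), b = 2222 (Subsidy, non-case), c = 323 (No subsidy, case), d = 2538.
Risk in exposed = 627/2849 = 0.220077; risk in unexposed = 323/2861 = 0.112898.
Risk difference = 0.220077 − 0.112898 = 0.107180

0.1072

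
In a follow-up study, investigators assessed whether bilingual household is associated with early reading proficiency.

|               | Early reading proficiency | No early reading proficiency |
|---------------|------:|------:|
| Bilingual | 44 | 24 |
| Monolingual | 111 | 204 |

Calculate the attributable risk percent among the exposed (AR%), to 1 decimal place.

Cells: a = 44, b = 24, c = 111, d = 204.
Risk in exposed = 44/68 = 0.64706; risk in unexposed = 111/315 = 0.35238.
RR = 0.64706/0.35238 = 1.83625
AR% = (RR − 1)/RR × 100 = (1.83625 − 1)/1.83625 × 100 = 45.5411%

45.5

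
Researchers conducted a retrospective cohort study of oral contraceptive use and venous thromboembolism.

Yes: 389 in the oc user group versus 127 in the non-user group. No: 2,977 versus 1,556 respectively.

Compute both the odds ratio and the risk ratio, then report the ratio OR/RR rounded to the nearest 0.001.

From the description: a = 389, b = 2977, c = 127, d = 1556.
OR = (389·1556)/(2977·127) = 605284/378079 = 1.60095
Risk in exposed = 389/3366 = 0.11557; risk in unexposed = 127/1683 = 0.07546; RR = 1.53150
OR/RR = 1.60095 / 1.53150 = 1.04535
The outcome is not rare, so the OR lies further from 1 than the RR.

1.045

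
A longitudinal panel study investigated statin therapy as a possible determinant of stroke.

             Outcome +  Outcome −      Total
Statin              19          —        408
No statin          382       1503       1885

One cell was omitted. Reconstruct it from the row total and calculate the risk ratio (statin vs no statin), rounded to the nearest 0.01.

The missing cell is in the exposed row: 408 − 19 = 389.
So a = 19, b = 389, c = 382, d = 1503.
RR = [a/(a+b)] / [c/(c+d)] = (19/408) / (382/1885) = 0.04657/0.20265 = 0.22980

0.23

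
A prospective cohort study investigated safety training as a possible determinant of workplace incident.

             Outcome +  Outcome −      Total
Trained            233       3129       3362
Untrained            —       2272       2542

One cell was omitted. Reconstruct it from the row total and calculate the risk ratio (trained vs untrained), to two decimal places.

The missing cell is in the unexposed row: 2542 − 2272 = 270.
So a = 233, b = 3129, c = 270, d = 2272.
RR = [a/(a+b)] / [c/(c+d)] = (233/3362) / (270/2542) = 0.06930/0.10622 = 0.65248

0.65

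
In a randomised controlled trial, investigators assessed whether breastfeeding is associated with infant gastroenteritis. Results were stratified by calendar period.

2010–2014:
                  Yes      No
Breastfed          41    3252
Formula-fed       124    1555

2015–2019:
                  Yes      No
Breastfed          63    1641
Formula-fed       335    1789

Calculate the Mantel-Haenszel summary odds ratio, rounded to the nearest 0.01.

OR_MH = Σ(aᵢdᵢ/nᵢ) / Σ(bᵢcᵢ/nᵢ), where nᵢ is the stratum total.
Stratum 1 (2010–2014): n = 4972; a·d/n = 41·1555/4972 = 12.8228; b·c/n = 3252·124/4972 = 81.1038
Stratum 2 (2015–2019): n = 3828; a·d/n = 63·1789/3828 = 29.4428; b·c/n = 1641·335/3828 = 143.6089
OR_MH = (12.8228 + 29.4428) / (81.1038 + 143.6089) = 42.2656 / 224.7127 = 0.18809

0.19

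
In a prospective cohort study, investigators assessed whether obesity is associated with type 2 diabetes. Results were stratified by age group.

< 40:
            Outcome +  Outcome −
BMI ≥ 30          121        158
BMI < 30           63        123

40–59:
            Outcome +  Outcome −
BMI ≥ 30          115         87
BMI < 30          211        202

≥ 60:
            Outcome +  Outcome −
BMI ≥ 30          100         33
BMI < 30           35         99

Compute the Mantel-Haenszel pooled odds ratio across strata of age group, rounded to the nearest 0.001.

OR_MH = Σ(aᵢdᵢ/nᵢ) / Σ(bᵢcᵢ/nᵢ), where nᵢ is the stratum total.
Stratum 1 (< 40): n = 465; a·d/n = 121·123/465 = 32.0065; b·c/n = 158·63/465 = 21.4065
Stratum 2 (40–59): n = 615; a·d/n = 115·202/615 = 37.7724; b·c/n = 87·211/615 = 29.8488
Stratum 3 (≥ 60): n = 267; a·d/n = 100·99/267 = 37.0787; b·c/n = 33·35/267 = 4.3258
OR_MH = (32.0065 + 37.7724 + 37.0787) / (21.4065 + 29.8488 + 4.3258) = 106.8575 / 55.5811 = 1.92255

1.923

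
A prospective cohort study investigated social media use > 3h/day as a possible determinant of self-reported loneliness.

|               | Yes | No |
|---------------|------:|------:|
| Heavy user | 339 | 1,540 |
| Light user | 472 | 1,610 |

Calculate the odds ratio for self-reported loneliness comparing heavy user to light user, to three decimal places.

0.751

Cells: a = 339, b = 1540, c = 472, d = 1610.
OR = (a·d)/(b·c) = (339 × 1610) / (1540 × 472) = 545790 / 726880 = 0.75087
Exposure is associated with lower odds of self-reported loneliness (OR = 0.75 < 1).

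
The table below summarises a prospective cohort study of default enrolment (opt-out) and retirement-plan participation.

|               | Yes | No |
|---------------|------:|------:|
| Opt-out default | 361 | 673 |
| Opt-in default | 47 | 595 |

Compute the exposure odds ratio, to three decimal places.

Cells: a = 361, b = 673, c = 47, d = 595.
OR = (a·d)/(b·c) = (361 × 595) / (673 × 47) = 214795 / 31631 = 6.79065
The odds of retirement-plan participation are about 6.79 times as high in the opt-out default group.

6.791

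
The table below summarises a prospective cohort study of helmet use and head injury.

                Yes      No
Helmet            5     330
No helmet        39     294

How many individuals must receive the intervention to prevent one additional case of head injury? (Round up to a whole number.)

10

Risk in treated group = 5/335 = 0.01493; risk in control = 39/333 = 0.11712.
Absolute risk reduction = 0.11712 − 0.01493 = 0.10219
NNT = 1 / ARR = 1 / 0.10219 = 9.786 → round up → 10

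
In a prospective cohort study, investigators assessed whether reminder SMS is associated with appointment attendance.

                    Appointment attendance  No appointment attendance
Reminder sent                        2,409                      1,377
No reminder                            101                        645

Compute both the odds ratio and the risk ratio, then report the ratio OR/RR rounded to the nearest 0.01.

2.38

Cells: a = 2409, b = 1377, c = 101, d = 645.
OR = (2409·645)/(1377·101) = 1553805/139077 = 11.17226
Risk in exposed = 2409/3786 = 0.63629; risk in unexposed = 101/746 = 0.13539; RR = 4.69974
OR/RR = 11.17226 / 4.69974 = 2.37721
The outcome is not rare, so the OR lies further from 1 than the RR.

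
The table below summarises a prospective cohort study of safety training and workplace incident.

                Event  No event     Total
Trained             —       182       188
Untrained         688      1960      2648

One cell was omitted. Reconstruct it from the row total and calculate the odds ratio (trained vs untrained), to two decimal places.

0.09

The missing cell is in the exposed row: 188 − 182 = 6.
So a = 6, b = 182, c = 688, d = 1960.
OR = (a·d)/(b·c) = (6 × 1960) / (182 × 688) = 11760 / 125216 = 0.09392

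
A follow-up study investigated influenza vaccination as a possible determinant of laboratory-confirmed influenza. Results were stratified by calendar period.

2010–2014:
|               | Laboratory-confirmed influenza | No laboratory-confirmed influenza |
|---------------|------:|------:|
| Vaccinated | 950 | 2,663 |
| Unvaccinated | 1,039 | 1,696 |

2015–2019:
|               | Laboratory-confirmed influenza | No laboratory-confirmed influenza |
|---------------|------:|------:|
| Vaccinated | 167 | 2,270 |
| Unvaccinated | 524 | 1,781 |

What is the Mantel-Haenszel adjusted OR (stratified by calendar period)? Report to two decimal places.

OR_MH = Σ(aᵢdᵢ/nᵢ) / Σ(bᵢcᵢ/nᵢ), where nᵢ is the stratum total.
Stratum 1 (2010–2014): n = 6348; a·d/n = 950·1696/6348 = 253.8122; b·c/n = 2663·1039/6348 = 435.8628
Stratum 2 (2015–2019): n = 4742; a·d/n = 167·1781/4742 = 62.7218; b·c/n = 2270·524/4742 = 250.8393
OR_MH = (253.8122 + 62.7218) / (435.8628 + 250.8393) = 316.5341 / 686.7021 = 0.46095

0.46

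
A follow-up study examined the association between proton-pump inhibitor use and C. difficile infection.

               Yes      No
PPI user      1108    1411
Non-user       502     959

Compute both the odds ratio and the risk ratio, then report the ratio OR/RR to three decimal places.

1.172

Cells: a = 1108, b = 1411, c = 502, d = 959.
OR = (1108·959)/(1411·502) = 1062572/708322 = 1.50013
Risk in exposed = 1108/2519 = 0.43986; risk in unexposed = 502/1461 = 0.34360; RR = 1.28014
OR/RR = 1.50013 / 1.28014 = 1.17184
The outcome is not rare, so the OR lies further from 1 than the RR.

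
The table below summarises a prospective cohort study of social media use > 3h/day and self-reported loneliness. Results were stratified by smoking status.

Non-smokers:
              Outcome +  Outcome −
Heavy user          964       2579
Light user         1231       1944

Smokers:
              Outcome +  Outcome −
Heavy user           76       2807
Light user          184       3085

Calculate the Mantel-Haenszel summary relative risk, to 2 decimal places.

RR_MH = Σ(aᵢ·n₀ᵢ/nᵢ) / Σ(cᵢ·n₁ᵢ/nᵢ), with n₁ᵢ = aᵢ+bᵢ (exposed), n₀ᵢ = cᵢ+dᵢ (unexposed), nᵢ = n₁ᵢ+n₀ᵢ.
Stratum 1 (Non-smokers): n₁ = 3543, n₀ = 3175, n = 6718; a·n₀/n = 964·3175/6718 = 455.5969; c·n₁/n = 1231·3543/6718 = 649.2160
Stratum 2 (Smokers): n₁ = 2883, n₀ = 3269, n = 6152; a·n₀/n = 76·3269/6152 = 40.3843; c·n₁/n = 184·2883/6152 = 86.2276
RR_MH = (455.5969 + 40.3843) / (649.2160 + 86.2276) = 495.9812 / 735.4436 = 0.67440

0.67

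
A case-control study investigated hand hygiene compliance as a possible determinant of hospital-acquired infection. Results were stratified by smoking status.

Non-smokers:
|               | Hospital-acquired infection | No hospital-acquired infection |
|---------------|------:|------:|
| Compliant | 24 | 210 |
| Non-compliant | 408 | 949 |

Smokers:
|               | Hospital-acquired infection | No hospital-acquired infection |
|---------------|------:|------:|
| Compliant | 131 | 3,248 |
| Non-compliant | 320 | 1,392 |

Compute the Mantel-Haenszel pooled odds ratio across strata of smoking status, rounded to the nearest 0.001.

0.194

OR_MH = Σ(aᵢdᵢ/nᵢ) / Σ(bᵢcᵢ/nᵢ), where nᵢ is the stratum total.
Stratum 1 (Non-smokers): n = 1591; a·d/n = 24·949/1591 = 14.3155; b·c/n = 210·408/1591 = 53.8529
Stratum 2 (Smokers): n = 5091; a·d/n = 131·1392/5091 = 35.8185; b·c/n = 3248·320/5091 = 204.1564
OR_MH = (14.3155 + 35.8185) / (53.8529 + 204.1564) = 50.1340 / 258.0093 = 0.19431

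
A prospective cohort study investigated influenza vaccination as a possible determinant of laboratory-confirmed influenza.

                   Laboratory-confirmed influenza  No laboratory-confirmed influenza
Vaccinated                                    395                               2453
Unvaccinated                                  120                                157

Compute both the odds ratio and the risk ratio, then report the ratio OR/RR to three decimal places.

0.658

Cells: a = 395, b = 2453, c = 120, d = 157.
OR = (395·157)/(2453·120) = 62015/294360 = 0.21068
Risk in exposed = 395/2848 = 0.13869; risk in unexposed = 120/277 = 0.43321; RR = 0.32015
OR/RR = 0.21068 / 0.32015 = 0.65806
The outcome is not rare, so the OR lies further from 1 than the RR.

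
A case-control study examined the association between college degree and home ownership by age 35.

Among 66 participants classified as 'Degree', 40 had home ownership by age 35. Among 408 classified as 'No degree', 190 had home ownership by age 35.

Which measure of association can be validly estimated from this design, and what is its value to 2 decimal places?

From the description: a = 40, b = 26, c = 190, d = 218.
This is a case-control study: participants were sampled on outcome status, so risks in the source population cannot be estimated directly — relative risk is not valid here. The odds ratio is the appropriate measure.
OR = (a·d)/(b·c) = (40 × 218) / (26 × 190) = 8720 / 4940 = 1.76518

1.77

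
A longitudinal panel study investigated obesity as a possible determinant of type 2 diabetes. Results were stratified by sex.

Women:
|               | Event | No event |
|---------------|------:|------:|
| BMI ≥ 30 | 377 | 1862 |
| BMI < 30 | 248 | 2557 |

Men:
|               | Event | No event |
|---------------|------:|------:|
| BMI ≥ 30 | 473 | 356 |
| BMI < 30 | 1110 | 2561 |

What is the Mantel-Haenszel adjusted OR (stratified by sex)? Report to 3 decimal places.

OR_MH = Σ(aᵢdᵢ/nᵢ) / Σ(bᵢcᵢ/nᵢ), where nᵢ is the stratum total.
Stratum 1 (Women): n = 5044; a·d/n = 377·2557/5044 = 191.1160; b·c/n = 1862·248/5044 = 91.5496
Stratum 2 (Men): n = 4500; a·d/n = 473·2561/4500 = 269.1896; b·c/n = 356·1110/4500 = 87.8133
OR_MH = (191.1160 + 269.1896) / (91.5496 + 87.8133) = 460.3055 / 179.3629 = 2.56634

2.566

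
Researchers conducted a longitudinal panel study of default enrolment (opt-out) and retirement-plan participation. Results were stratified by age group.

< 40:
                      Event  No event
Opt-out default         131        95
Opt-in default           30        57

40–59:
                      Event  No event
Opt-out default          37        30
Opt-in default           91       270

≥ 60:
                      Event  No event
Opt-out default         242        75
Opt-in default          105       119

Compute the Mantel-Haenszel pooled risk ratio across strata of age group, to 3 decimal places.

1.722

RR_MH = Σ(aᵢ·n₀ᵢ/nᵢ) / Σ(cᵢ·n₁ᵢ/nᵢ), with n₁ᵢ = aᵢ+bᵢ (exposed), n₀ᵢ = cᵢ+dᵢ (unexposed), nᵢ = n₁ᵢ+n₀ᵢ.
Stratum 1 (< 40): n₁ = 226, n₀ = 87, n = 313; a·n₀/n = 131·87/313 = 36.4121; c·n₁/n = 30·226/313 = 21.6613
Stratum 2 (40–59): n₁ = 67, n₀ = 361, n = 428; a·n₀/n = 37·361/428 = 31.2079; c·n₁/n = 91·67/428 = 14.2453
Stratum 3 (≥ 60): n₁ = 317, n₀ = 224, n = 541; a·n₀/n = 242·224/541 = 100.1996; c·n₁/n = 105·317/541 = 61.5250
RR_MH = (36.4121 + 31.2079 + 100.1996) / (21.6613 + 14.2453 + 61.5250) = 167.8197 / 97.4316 = 1.72244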